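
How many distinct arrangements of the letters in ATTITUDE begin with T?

With the first slot taken by T, it remains to arrange the other 7 letters (ATITUDE).
Those 7 letters have T appearing twice, giving (7)!/(2!) = 2520.

2520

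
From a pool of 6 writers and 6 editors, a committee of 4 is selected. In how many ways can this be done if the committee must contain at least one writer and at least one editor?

Unrestricted: C(12,4) = 495 ways to pick any 4 of the 12.
Subtract selections that omit an entire group: no writers → C(6,4) = 15; no editors → C(6,4) = 15.
Both groups omitted at once is impossible, so 495 − 30 = 465.

465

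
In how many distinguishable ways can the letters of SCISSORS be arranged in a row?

1680

The 8 letters of SCISSORS have repeats: S appearing 4 times.
Dividing 8! = 40320 by 4! = 24 for the repeated letters gives 1680.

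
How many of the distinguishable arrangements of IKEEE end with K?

4

With the last slot taken by K, it remains to arrange the other 4 letters (IEEE).
Those 4 letters have E appearing 3 times, giving (4)!/(3!) = 4.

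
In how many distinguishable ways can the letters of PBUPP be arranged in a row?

The 5 letters of PBUPP have repeats: P appearing 3 times.
The number of distinct arrangements is 5!/(3!) = 120/6 = 20.

20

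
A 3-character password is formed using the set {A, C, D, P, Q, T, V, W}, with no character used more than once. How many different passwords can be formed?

With no repetition, fill the 3 characters in order: 8 choices, then 7, down to 6.
8 × 7 × 6 = 336.

336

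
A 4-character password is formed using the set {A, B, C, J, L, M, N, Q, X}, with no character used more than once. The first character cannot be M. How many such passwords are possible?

The first character has 9−1 = 8 choices (anything except M).
The remaining 3 characters are filled from the other 8 symbols without repetition: 8 × 7 × 6 = 336.
Total: 8 × 336 = 2688.

2688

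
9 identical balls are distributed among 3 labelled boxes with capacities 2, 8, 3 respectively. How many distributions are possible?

By stars and bars, unrestricted non-negative solutions to x_1+…+x_3 = 9 number C(9+2,2) = 55.
Subtract solutions that violate a single cap (substitute x_i' = x_i − (cap_i+1)): x_1 ≥ 3 gives C(8,2) = 28; x_2 ≥ 9 gives C(2,2) = 1; x_3 ≥ 4 gives C(7,2) = 21. Together 50.
Add back pairs where two caps are both exceeded: 0 + 6 + 0 = 6.
By inclusion–exclusion the count is 55 − 50 + 6 = 11.

11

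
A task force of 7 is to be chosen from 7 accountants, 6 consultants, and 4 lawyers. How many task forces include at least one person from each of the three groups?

Total 7-person selections from all 17: C(17,7) = 19448.
Subtract selections that omit an entire group: no accountants → C(10,7) = 120; no consultants → C(11,7) = 330; no lawyers → C(13,7) = 1716.
Add back selections omitting two groups (i.e. drawn from a single group): C(7,7) + C(6,7) + C(4,7) = 1.
By inclusion–exclusion: 19448 − 2166 + 1 = 17283.

17283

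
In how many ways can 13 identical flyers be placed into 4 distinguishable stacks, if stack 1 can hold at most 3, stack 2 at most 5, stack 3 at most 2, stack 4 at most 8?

42

Ignoring the caps, the number of non-negative solutions to x_1+…+x_4 = 13 is C(16,3) = 560.
Subtract solutions that violate a single cap (substitute x_i' = x_i − (cap_i+1)): x_1 ≥ 4 gives C(12,3) = 220; x_2 ≥ 6 gives C(10,3) = 120; x_3 ≥ 3 gives C(13,3) = 286; x_4 ≥ 9 gives C(7,3) = 35. Together 661.
Add back pairs where two caps are both exceeded: 20 + 84 + 1 + 35 + 0 + 4 = 144.
Subtract triples: 1 + 0 + 0 + 0 = 1.
By inclusion–exclusion the count is 560 − 661 + 144 − 1 = 42.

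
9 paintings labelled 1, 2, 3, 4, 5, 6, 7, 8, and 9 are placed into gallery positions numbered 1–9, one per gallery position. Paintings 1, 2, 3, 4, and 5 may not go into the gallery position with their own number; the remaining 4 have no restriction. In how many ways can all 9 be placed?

205056

Let Aᵢ (for 1 ≤ i ≤ 5) be the placements that put painting i in its forbidden gallery position. Any j of these fix j positions, leaving (9−j)! ways to fill the rest, and there are C(5,j) ways to pick which j.
By inclusion–exclusion, the number of valid placements is Σ_{j=0}^{5} (−1)^j C(5,j)·(9−j)!.
Computing: 362880 − 201600 + 50400 − 7200 + 600 − 24 = 205056.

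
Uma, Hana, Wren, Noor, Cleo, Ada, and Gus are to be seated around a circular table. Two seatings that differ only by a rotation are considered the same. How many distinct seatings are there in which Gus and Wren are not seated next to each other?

480

All circular seatings of 7 people number (6)! = 720.
Seatings with Gus beside Wren: treat them as a block with 2 internal orders, giving 2 × (5)! = 240.
Subtracting, 720 − 240 = 480.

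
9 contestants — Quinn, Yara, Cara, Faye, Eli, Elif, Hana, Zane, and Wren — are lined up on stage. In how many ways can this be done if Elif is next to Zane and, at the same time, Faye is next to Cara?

20160

Treat {Elif,Zane} as one block (2 orders) and {Faye,Cara} as another (2 orders).
That leaves 7 units to arrange: 2 × 2 × 7! = 4 × 5040 = 20160.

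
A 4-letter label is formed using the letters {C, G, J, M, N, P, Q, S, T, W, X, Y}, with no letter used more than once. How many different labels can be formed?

Choose and order 4 of the 12 symbols: the first letter has 12 options, the next 11, then 10, 9.
That product is 12 × 11 × 10 × 9 = 11880.

11880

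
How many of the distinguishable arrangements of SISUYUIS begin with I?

Fix I in the first position and arrange the remaining 7 letters.
Those 7 letters have S appearing 3 times and U appearing twice, giving (7)!/(3!·2!) = 420.

420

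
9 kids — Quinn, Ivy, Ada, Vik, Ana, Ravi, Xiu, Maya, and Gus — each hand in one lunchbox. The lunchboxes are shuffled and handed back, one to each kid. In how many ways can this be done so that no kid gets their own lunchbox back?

133496

Count assignments avoiding every fixed point. For any j of the 9 kids fixed to their own lunchbox, the other 9−j can be arranged in (9−j)! ways.
By inclusion–exclusion this is Σ_{j=0}^{9} (−1)^j C(9,j)·(9−j)!.
Computing: 362880 − 362880 + 181440 − 60480 + 15120 − 3024 + 504 − 72 + 9 − 1 = 133496.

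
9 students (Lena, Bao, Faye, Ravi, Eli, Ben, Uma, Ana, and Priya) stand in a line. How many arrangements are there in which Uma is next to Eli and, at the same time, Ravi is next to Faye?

20160

Treat {Uma,Eli} as one block (2 orders) and {Ravi,Faye} as another (2 orders).
That leaves 7 units to arrange: 2 × 2 × 7! = 4 × 5040 = 20160.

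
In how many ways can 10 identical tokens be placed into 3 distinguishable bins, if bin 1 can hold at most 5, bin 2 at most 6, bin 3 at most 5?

By stars and bars, unrestricted non-negative solutions to x_1+…+x_3 = 10 number C(10+2,2) = 66.
Subtract solutions that violate a single cap (substitute x_i' = x_i − (cap_i+1)): x_1 ≥ 6 gives C(6,2) = 15; x_2 ≥ 7 gives C(5,2) = 10; x_3 ≥ 6 gives C(6,2) = 15. Together 40.
No two caps can be exceeded simultaneously, so the pair terms are all 0.
By inclusion–exclusion the count is 66 − 40 + 0 = 26.

26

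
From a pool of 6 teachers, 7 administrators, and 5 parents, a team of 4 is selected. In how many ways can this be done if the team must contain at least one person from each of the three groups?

1575

Unrestricted: C(18,4) = 3060 ways to pick any 4 of the 18.
Selections missing a whole group: no teachers → C(12,4) = 495; no administrators → C(11,4) = 330; no parents → C(13,4) = 715.
Add back selections omitting two groups (i.e. drawn from a single group): C(6,4) + C(7,4) + C(5,4) = 55.
By inclusion–exclusion: 3060 − 1540 + 55 = 1575.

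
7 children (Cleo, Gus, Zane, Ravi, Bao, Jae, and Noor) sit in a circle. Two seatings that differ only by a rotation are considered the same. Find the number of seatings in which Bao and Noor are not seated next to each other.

Without the restriction there are (6)! = 720 seatings.
Those with Bao next to Noor: fuse the pair into one unit and seat 6 units around a circle — 2·(5)! = 240.
Subtracting, 720 − 240 = 480.

480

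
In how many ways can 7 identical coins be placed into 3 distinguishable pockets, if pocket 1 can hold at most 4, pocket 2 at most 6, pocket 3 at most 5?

26

Without the upper bounds there are C(9,2) = 36 ways to split 7 among 3 pockets.
Subtract solutions that violate a single cap (substitute x_i' = x_i − (cap_i+1)): x_1 ≥ 5 gives C(4,2) = 6; x_2 ≥ 7 gives C(2,2) = 1; x_3 ≥ 6 gives C(3,2) = 3. Together 10.
No two caps can be exceeded simultaneously, so the pair terms are all 0.
By inclusion–exclusion the count is 36 − 10 + 0 = 26.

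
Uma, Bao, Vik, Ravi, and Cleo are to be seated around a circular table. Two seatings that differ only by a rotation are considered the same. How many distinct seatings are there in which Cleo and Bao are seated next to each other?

Glue Cleo and Bao into a block (2 internal orders). Seating 4 units around a circle gives (3)! arrangements.
So 2 × (3)! = 2 × 6 = 12.

12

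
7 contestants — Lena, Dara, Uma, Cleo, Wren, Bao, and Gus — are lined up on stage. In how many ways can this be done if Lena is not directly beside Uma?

There are 7! = 5040 arrangements in all. If Lena and Uma are adjacent, merging them into one block gives 2·(6)! = 1440 arrangements.
Complementary counting: 5040 − 1440 = 3600.

3600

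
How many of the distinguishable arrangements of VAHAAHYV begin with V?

420

With the first slot taken by V, it remains to arrange the other 7 letters (AHAAHYV).
Those 7 letters have A appearing 3 times and H appearing twice, giving (7)!/(3!·2!) = 420.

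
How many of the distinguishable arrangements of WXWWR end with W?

Fix W in the last position and arrange the remaining 4 letters.
Those 4 letters have W appearing twice, giving (4)!/(2!) = 12.

12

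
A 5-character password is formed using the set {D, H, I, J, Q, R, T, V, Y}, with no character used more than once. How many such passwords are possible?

With no repetition, fill the 5 characters in order: 9 choices, then 8, down to 5.
9 × 8 × 7 × 6 × 5 = 15120.

15120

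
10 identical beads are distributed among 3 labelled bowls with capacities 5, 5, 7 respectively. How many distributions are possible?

By stars and bars, unrestricted non-negative solutions to x_1+…+x_3 = 10 number C(10+2,2) = 66.
Subtract solutions that violate a single cap (substitute x_i' = x_i − (cap_i+1)): x_1 ≥ 6 gives C(6,2) = 15; x_2 ≥ 6 gives C(6,2) = 15; x_3 ≥ 8 gives C(4,2) = 6. Together 36.
No two caps can be exceeded simultaneously, so the pair terms are all 0.
By inclusion–exclusion the count is 66 − 36 + 0 = 30.

30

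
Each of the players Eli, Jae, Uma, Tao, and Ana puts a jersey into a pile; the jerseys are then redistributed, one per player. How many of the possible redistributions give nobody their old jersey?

Let Aᵢ be the assignments in which player i gets their old jersey. We want the size of the complement of A₁∪…∪A_5.
By inclusion–exclusion this is Σ_{j=0}^{5} (−1)^j C(5,j)·(5−j)!.
Computing: 120 − 120 + 60 − 20 + 5 − 1 = 44.

44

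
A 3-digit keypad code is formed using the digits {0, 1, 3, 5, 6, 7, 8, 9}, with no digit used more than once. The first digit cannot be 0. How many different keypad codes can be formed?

The first digit has 8−1 = 7 choices (anything except 0).
The remaining 2 digits are filled from the other 7 symbols without repetition: 7 × 6 = 42.
Total: 7 × 42 = 294.

294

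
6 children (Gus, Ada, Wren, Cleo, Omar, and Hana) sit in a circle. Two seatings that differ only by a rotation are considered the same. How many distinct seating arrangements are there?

Fix one person's seat to break rotational symmetry; the remaining 5 people can be arranged in (5)! = 120 ways.

120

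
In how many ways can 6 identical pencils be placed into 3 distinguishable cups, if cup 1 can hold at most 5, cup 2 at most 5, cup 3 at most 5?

Ignoring the caps, the number of non-negative solutions to x_1+…+x_3 = 6 is C(8,2) = 28.
Subtract solutions that violate a single cap (substitute x_i' = x_i − (cap_i+1)): x_1 ≥ 6 gives C(2,2) = 1; x_2 ≥ 6 gives C(2,2) = 1; x_3 ≥ 6 gives C(2,2) = 1. Together 3.
No two caps can be exceeded simultaneously, so the pair terms are all 0.
By inclusion–exclusion the count is 28 − 3 + 0 = 25.

25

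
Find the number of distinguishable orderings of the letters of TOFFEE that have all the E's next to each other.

Treat the 2 copies of E as a single block. The multiset to arrange is then {EE, F, F, O, T}, 5 items in all.
That gives (5)!/(2!) = 60 arrangements.

60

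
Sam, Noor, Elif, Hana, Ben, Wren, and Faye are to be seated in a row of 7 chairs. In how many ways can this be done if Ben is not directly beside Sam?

Of the 7! = 5040 arrangements, those with Ben and Sam adjacent number 2 × 6! = 1440 (treat the pair as a block with 2 internal orders).
So 5040 − 1440 = 3600 arrangements keep them apart.

3600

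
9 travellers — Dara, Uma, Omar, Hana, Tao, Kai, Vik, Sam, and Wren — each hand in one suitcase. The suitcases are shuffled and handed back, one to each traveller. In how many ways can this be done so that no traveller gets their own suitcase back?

Count assignments avoiding every fixed point. For any j of the 9 travellers fixed to their own suitcase, the other 9−j can be arranged in (9−j)! ways.
By inclusion–exclusion this is Σ_{j=0}^{9} (−1)^j C(9,j)·(9−j)!.
Computing: 362880 − 362880 + 181440 − 60480 + 15120 − 3024 + 504 − 72 + 9 − 1 = 133496.

133496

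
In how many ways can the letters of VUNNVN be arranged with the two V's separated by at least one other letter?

There are 6!/(3!·2!) = 60 arrangements of VUNNVN in total.
Arrangements with the V's together: treat VV as one letter, giving (5)!/(3!) = 20.
Hence 60 − 20 = 40.

40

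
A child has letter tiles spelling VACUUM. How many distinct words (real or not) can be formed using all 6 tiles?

360

The 6 letters of VACUUM have repeats: U appearing twice.
So there are 6! / (2!) = 360 distinguishable arrangements.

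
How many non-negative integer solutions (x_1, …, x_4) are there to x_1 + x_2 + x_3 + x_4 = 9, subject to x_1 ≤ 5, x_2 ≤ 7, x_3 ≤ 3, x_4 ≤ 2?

By stars and bars, unrestricted non-negative solutions to x_1+…+x_4 = 9 number C(9+3,3) = 220.
Subtract solutions that violate a single cap (substitute x_i' = x_i − (cap_i+1)): x_1 ≥ 6 gives C(6,3) = 20; x_2 ≥ 8 gives C(4,3) = 4; x_3 ≥ 4 gives C(8,3) = 56; x_4 ≥ 3 gives C(9,3) = 84. Together 164.
Add back pairs where two caps are both exceeded: 0 + 0 + 1 + 0 + 0 + 10 = 11.
By inclusion–exclusion the count is 220 − 164 + 11 = 67.

67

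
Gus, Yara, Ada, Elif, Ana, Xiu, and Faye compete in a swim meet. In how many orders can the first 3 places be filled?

210

This is an ordered selection of 3 from 7: P(7,3).
That gives 7 × 6 × 5 = 210.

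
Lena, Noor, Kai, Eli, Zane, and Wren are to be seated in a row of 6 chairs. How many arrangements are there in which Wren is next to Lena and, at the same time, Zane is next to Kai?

96

Treat {Wren,Lena} as one block (2 orders) and {Zane,Kai} as another (2 orders).
That leaves 4 units to arrange: 2 × 2 × 4! = 4 × 24 = 96.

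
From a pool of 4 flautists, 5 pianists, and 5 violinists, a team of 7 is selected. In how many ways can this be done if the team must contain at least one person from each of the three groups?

3240

With no constraint there are C(14,7) = 3432 possible selections.
Selections missing a whole group: no flautists → C(10,7) = 120; no pianists → C(9,7) = 36; no violinists → C(9,7) = 36.
Add back selections omitting two groups (i.e. drawn from a single group): C(4,7) + C(5,7) + C(5,7) = 0.
By inclusion–exclusion: 3432 − 192 + 0 = 3240.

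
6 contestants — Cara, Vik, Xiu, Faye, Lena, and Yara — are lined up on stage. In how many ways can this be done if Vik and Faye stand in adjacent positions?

Glue Vik and Faye into one block (2 internal orders), leaving 5 units to arrange in a row.
So the count is 2·(5)! = 240.

240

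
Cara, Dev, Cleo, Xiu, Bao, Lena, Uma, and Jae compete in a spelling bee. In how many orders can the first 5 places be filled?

This is an ordered selection of 5 from 8: P(8,5).
That gives 8 × 7 × 6 × 5 × 4 = 6720.

6720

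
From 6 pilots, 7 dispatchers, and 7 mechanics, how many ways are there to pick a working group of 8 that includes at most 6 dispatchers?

Split by how many dispatchers are chosen (0 through 6).
Sum: C(7,0)·C(13,8) + C(7,1)·C(13,7) + C(7,2)·C(13,6) + C(7,3)·C(13,5) + C(7,4)·C(13,4) + C(7,5)·C(13,3) + C(7,6)·C(13,2) = 1287 + 12012 + 36036 + 45045 + 25025 + 6006 + 546 = 125957.

125957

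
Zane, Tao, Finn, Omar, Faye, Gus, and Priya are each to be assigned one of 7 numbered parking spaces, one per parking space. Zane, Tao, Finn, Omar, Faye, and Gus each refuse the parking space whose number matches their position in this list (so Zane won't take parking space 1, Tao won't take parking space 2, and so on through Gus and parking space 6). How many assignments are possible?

2119

Let Aᵢ (for 1 ≤ i ≤ 6) be the placements that put person i in their forbidden parking space. Any j of these fix j positions, leaving (7−j)! ways to fill the rest, and there are C(6,j) ways to pick which j.
By inclusion–exclusion, the number of valid placements is Σ_{j=0}^{6} (−1)^j C(6,j)·(7−j)!.
Computing: 5040 − 4320 + 1800 − 480 + 90 − 12 + 1 = 2119.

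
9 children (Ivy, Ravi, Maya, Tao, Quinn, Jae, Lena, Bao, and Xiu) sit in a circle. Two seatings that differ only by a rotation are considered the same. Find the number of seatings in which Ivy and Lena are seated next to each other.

Treat {Ivy, Lena} as one unit (2 internal orders) and seat the resulting 8 units around the table: (7)! circular arrangements.
So 2 × (7)! = 2 × 5040 = 10080.

10080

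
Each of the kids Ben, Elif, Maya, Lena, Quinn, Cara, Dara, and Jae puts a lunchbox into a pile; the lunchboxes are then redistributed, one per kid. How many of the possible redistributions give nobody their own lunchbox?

Count assignments avoiding every fixed point. For any j of the 8 kids fixed to their own lunchbox, the other 8−j can be arranged in (8−j)! ways.
By inclusion–exclusion this is Σ_{j=0}^{8} (−1)^j C(8,j)·(8−j)!.
Computing: 40320 − 40320 + 20160 − 6720 + 1680 − 336 + 56 − 8 + 1 = 14833.

14833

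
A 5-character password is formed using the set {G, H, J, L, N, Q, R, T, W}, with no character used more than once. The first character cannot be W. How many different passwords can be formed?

The first character has 9−1 = 8 choices (anything except W).
The remaining 4 characters are filled from the other 8 symbols without repetition: 8 × 7 × 6 × 5 = 1680.
Total: 8 × 1680 = 13440.

13440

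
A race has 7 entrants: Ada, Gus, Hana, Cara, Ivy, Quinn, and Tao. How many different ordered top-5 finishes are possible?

2520

This is an ordered selection of 5 from 7: P(7,5).
That gives 7 × 6 × 5 × 4 × 3 = 2520.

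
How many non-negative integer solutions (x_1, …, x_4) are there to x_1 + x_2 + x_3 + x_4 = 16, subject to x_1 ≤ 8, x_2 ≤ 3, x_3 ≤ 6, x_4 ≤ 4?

By stars and bars, unrestricted non-negative solutions to x_1+…+x_4 = 16 number C(16+3,3) = 969.
Subtract solutions that violate a single cap (substitute x_i' = x_i − (cap_i+1)): x_1 ≥ 9 gives C(10,3) = 120; x_2 ≥ 4 gives C(15,3) = 455; x_3 ≥ 7 gives C(12,3) = 220; x_4 ≥ 5 gives C(14,3) = 364. Together 1159.
Add back pairs where two caps are both exceeded: 20 + 1 + 10 + 56 + 120 + 35 = 242.
Subtract triples: 0 + 0 + 0 + 1 = 1.
By inclusion–exclusion the count is 969 − 1159 + 242 − 1 = 51.

51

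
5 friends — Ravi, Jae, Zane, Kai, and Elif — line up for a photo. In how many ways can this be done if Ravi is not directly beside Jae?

There are 5! = 120 arrangements in all. If Ravi and Jae are adjacent, merging them into one block gives 2·(4)! = 48 arrangements.
So 120 − 48 = 72 arrangements keep them apart.

72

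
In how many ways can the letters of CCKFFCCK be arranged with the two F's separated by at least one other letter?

There are 8!/(4!·2!·2!) = 420 arrangements of CCKFFCCK in total.
Arrangements with the F's together: treat FF as one letter, giving (7)!/(4!·2!) = 105.
Subtracting, 420 − 105 = 315 arrangements keep the F's apart.

315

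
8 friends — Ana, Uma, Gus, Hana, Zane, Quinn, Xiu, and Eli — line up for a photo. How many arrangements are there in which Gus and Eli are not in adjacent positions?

30240

There are 8! = 40320 arrangements in all. If Gus and Eli are adjacent, merging them into one block gives 2·(7)! = 10080 arrangements.
So 40320 − 10080 = 30240 arrangements keep them apart.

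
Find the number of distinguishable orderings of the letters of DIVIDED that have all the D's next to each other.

60

Treat the 3 copies of D as a single block. The multiset to arrange is then {DDD, E, I, I, V}, 5 items in all.
That gives (5)!/(2!) = 60 arrangements.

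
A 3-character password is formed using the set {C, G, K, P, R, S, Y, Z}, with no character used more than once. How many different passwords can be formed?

336

Choose and order 3 of the 8 symbols: the first character has 8 options, the next 7, then 6.
8 × 7 × 6 = 336.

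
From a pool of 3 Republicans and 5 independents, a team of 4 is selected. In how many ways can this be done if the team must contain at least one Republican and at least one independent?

65

With no constraint there are C(8,4) = 70 possible selections.
Selections missing a whole group: no Republicans → C(5,4) = 5; no independents → C(3,4) = 0.
Both groups omitted at once is impossible, so 70 − 5 = 65.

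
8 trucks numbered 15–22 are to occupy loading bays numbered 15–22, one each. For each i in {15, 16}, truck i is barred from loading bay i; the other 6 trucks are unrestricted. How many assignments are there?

Let Aᵢ (for i ∈ {15, 16}) be the placements that put truck i in its forbidden loading bay. Any j of these fix j positions, leaving (8−j)! ways to fill the rest, and there are C(2,j) ways to pick which j.
By inclusion–exclusion, the number of valid placements is Σ_{j=0}^{2} (−1)^j C(2,j)·(8−j)!.
Computing: 40320 − 10080 + 720 = 30960.

30960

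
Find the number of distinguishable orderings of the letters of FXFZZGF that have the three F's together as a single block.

Treat the 3 copies of F as a single block. The multiset to arrange is then {FFF, G, X, Z, Z}, 5 items in all.
That gives (5)!/(2!) = 60 arrangements.

60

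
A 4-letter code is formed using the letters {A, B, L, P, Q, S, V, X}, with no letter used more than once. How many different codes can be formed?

1680

With no repetition, fill the 4 letters in order: 8 choices, then 7, down to 5.
That product is 8 × 7 × 6 × 5 = 1680.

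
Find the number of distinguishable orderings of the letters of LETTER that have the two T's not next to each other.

Total arrangements of LETTER: 6!/(2!·2!) = 180.
Arrangements with the T's together: treat TT as one letter, giving (5)!/(2!) = 60.
Hence 180 − 60 = 120.

120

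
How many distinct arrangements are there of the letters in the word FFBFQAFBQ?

FFBFQAFBQ has 9 letters with B appearing twice, F appearing 4 times, and Q appearing twice.
Dividing 9! = 362880 by 4!·2!·2! = 96 for the repeated letters gives 3780.

3780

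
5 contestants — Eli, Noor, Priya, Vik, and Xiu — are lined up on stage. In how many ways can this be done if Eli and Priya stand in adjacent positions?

48

Glue Eli and Priya into one block (2 internal orders), leaving 4 units to arrange in a row.
That gives 2 × 4! = 2 × 24 = 48.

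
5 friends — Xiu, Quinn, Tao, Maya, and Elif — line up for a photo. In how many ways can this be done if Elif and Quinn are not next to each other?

72

There are 5! = 120 arrangements in all. If Elif and Quinn are adjacent, merging them into one block gives 2·(4)! = 48 arrangements.
So 120 − 48 = 72 arrangements keep them apart.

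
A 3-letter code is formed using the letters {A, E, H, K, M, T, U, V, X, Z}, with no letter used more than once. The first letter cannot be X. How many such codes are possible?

The first letter has 10−1 = 9 choices (anything except X).
The remaining 2 letters are filled from the other 9 symbols without repetition: 9 × 8 = 72.
Total: 9 × 72 = 648.

648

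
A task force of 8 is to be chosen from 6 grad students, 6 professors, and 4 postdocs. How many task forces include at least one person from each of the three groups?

12285

Total 8-person selections from all 16: C(16,8) = 12870.
Selections missing a whole group: no grad students → C(10,8) = 45; no professors → C(10,8) = 45; no postdocs → C(12,8) = 495.
Add back selections omitting two groups (i.e. drawn from a single group): C(6,8) + C(6,8) + C(4,8) = 0.
By inclusion–exclusion: 12870 − 585 + 0 = 12285.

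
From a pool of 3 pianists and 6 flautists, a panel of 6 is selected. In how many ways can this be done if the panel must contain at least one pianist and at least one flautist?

With no constraint there are C(9,6) = 84 possible selections.
Subtract selections that omit an entire group: no pianists → C(6,6) = 1; no flautists → C(3,6) = 0.
Both groups omitted at once is impossible, so 84 − 1 = 83.

83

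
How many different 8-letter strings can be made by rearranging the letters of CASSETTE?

5040

The 8 letters of CASSETTE have repeats: E appearing twice, S appearing twice, and T appearing twice.
The number of distinct arrangements is 8!/(2!·2!·2!) = 40320/8 = 5040.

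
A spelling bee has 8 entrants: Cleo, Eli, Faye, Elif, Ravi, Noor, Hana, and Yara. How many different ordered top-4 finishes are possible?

1680

This is an ordered selection of 4 from 8: P(8,4).
That gives 8 × 7 × 6 × 5 = 1680.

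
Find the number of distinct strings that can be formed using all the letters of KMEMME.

60

Letter multiplicities in KMEMME: E×2, K×1, M×3.
The number of distinct arrangements is 6!/(3!·2!) = 720/12 = 60.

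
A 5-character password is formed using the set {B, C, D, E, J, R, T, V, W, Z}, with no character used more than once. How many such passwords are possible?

With no repetition, fill the 5 characters in order: 10 choices, then 9, down to 6.
10 × 9 × 8 × 7 × 6 = 30240.

30240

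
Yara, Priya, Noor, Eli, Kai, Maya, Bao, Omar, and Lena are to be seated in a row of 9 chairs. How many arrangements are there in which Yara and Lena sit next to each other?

80640

Place the 7 others and the Yara-Lena pair as 8 objects in a line; the pair has 2 internal arrangements.
So the count is 2·(8)! = 80640.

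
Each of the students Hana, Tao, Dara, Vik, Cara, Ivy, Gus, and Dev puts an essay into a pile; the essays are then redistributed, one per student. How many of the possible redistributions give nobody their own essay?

Count assignments avoiding every fixed point. For any j of the 8 students fixed to their own essay, the other 8−j can be arranged in (8−j)! ways.
By inclusion–exclusion this is Σ_{j=0}^{8} (−1)^j C(8,j)·(8−j)!.
Computing: 40320 − 40320 + 20160 − 6720 + 1680 − 336 + 56 − 8 + 1 = 14833.

14833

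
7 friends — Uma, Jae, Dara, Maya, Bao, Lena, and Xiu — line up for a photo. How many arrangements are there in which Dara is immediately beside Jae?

Place the 5 others and the Dara-Jae pair as 6 objects in a line; the pair has 2 internal arrangements.
So the count is 2·(6)! = 1440.

1440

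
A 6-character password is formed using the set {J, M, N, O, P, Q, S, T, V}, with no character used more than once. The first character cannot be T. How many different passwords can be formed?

The first character has 9−1 = 8 choices (anything except T).
The remaining 5 characters are filled from the other 8 symbols without repetition: 8 × 7 × 6 × 5 × 4 = 6720.
Total: 8 × 6720 = 53760.

53760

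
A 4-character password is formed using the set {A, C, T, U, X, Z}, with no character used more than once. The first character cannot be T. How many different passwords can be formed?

300

The first character has 6−1 = 5 choices (anything except T).
The remaining 3 characters are filled from the other 5 symbols without repetition: 5 × 4 × 3 = 60.
Total: 5 × 60 = 300.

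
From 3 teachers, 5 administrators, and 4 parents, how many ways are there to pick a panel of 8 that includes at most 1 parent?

33

Split by how many parents are chosen (0 through 1).
Sum: C(4,0)·C(8,8) + C(4,1)·C(8,7) = 1 + 32 = 33.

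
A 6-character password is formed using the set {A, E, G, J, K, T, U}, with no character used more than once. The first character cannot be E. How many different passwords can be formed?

The first character has 7−1 = 6 choices (anything except E).
The remaining 5 characters are filled from the other 6 symbols without repetition: 6 × 5 × 4 × 3 × 2 = 720.
Total: 6 × 720 = 4320.

4320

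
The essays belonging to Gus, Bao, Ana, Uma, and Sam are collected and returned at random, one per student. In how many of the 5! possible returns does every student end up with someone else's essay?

44

Count assignments avoiding every fixed point. For any j of the 5 students fixed to their own essay, the other 5−j can be arranged in (5−j)! ways.
By inclusion–exclusion this is Σ_{j=0}^{5} (−1)^j C(5,j)·(5−j)!.
Computing: 120 − 120 + 60 − 20 + 5 − 1 = 44.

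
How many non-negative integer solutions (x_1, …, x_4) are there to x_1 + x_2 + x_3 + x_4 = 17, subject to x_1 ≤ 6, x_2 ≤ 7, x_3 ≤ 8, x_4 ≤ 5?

185

Without the upper bounds there are C(20,3) = 1140 ways to split 17 among 4 variables.
Subtract solutions that violate a single cap (substitute x_i' = x_i − (cap_i+1)): x_1 ≥ 7 gives C(13,3) = 286; x_2 ≥ 8 gives C(12,3) = 220; x_3 ≥ 9 gives C(11,3) = 165; x_4 ≥ 6 gives C(14,3) = 364. Together 1035.
Add back pairs where two caps are both exceeded: 10 + 4 + 35 + 1 + 20 + 10 = 80.
By inclusion–exclusion the count is 1140 − 1035 + 80 = 185.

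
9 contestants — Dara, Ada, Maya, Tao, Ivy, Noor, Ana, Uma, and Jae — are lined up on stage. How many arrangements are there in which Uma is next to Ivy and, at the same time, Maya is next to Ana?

20160

Treat {Uma,Ivy} as one block (2 orders) and {Maya,Ana} as another (2 orders).
That leaves 7 units to arrange: 2 × 2 × 7! = 4 × 5040 = 20160.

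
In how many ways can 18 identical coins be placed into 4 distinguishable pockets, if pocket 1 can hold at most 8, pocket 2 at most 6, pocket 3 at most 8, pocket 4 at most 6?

238

Ignoring the caps, the number of non-negative solutions to x_1+…+x_4 = 18 is C(21,3) = 1330.
Subtract solutions that violate a single cap (substitute x_i' = x_i − (cap_i+1)): x_1 ≥ 9 gives C(12,3) = 220; x_2 ≥ 7 gives C(14,3) = 364; x_3 ≥ 9 gives C(12,3) = 220; x_4 ≥ 7 gives C(14,3) = 364. Together 1168.
Add back pairs where two caps are both exceeded: 10 + 1 + 10 + 10 + 35 + 10 = 76.
By inclusion–exclusion the count is 1330 − 1168 + 76 = 238.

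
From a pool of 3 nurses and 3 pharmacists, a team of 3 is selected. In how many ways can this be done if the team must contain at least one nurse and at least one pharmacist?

18

With no constraint there are C(6,3) = 20 possible selections.
Selections missing a whole group: no nurses → C(3,3) = 1; no pharmacists → C(3,3) = 1.
Both groups omitted at once is impossible, so 20 − 2 = 18.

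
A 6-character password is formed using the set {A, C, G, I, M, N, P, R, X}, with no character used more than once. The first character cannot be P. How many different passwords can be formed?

53760

The first character has 9−1 = 8 choices (anything except P).
The remaining 5 characters are filled from the other 8 symbols without repetition: 8 × 7 × 6 × 5 × 4 = 6720.
Total: 8 × 6720 = 53760.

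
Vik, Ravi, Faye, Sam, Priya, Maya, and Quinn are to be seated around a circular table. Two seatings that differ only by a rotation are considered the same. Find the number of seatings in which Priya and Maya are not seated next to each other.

480

All circular seatings of 7 people number (6)! = 720.
Seatings with Priya beside Maya: treat them as a block with 2 internal orders, giving 2 × (5)! = 240.
Subtracting, 720 − 240 = 480.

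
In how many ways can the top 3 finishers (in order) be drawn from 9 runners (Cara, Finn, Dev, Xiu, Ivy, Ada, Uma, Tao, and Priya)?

504

This is an ordered selection of 3 from 9: P(9,3).
That gives 9 × 8 × 7 = 504.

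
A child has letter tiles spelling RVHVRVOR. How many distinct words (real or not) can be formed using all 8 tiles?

Letter multiplicities in RVHVRVOR: H×1, O×1, R×3, V×3.
The number of distinct arrangements is 8!/(3!·3!) = 40320/36 = 1120.

1120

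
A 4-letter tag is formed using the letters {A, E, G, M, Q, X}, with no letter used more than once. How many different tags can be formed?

Choose and order 4 of the 6 symbols: the first letter has 6 options, the next 5, then 4, 3.
That product is 6 × 5 × 4 × 3 = 360.

360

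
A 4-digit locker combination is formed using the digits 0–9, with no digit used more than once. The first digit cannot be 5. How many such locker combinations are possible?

The first digit has 10−1 = 9 choices (anything except 5).
The remaining 3 digits are filled from the other 9 symbols without repetition: 9 × 8 × 7 = 504.
Total: 9 × 504 = 4536.

4536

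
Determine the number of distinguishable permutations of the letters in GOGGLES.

840

The 7 letters of GOGGLES have repeats: G appearing 3 times.
So there are 7! / (3!) = 840 distinguishable arrangements.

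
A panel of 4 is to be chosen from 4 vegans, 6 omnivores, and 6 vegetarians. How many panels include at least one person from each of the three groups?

936

Unrestricted: C(16,4) = 1820 ways to pick any 4 of the 16.
Selections missing a whole group: no vegans → C(12,4) = 495; no omnivores → C(10,4) = 210; no vegetarians → C(10,4) = 210.
Add back selections omitting two groups (i.e. drawn from a single group): C(4,4) + C(6,4) + C(6,4) = 31.
By inclusion–exclusion: 1820 − 915 + 31 = 936.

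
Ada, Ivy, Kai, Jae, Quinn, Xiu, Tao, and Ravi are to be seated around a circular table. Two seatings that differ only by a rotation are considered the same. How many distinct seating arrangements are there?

Around a circle, 8 distinct people have 8!/8 = (7)! = 5040 rotationally distinct seatings.

5040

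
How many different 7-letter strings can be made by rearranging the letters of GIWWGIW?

GIWWGIW has 7 letters with G appearing twice, I appearing twice, and W appearing 3 times.
The number of distinct arrangements is 7!/(3!·2!·2!) = 5040/24 = 210.

210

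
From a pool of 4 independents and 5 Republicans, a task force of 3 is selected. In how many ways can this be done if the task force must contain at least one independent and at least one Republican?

With no constraint there are C(9,3) = 84 possible selections.
Selections missing a whole group: no independents → C(5,3) = 10; no Republicans → C(4,3) = 4.
Both groups omitted at once is impossible, so 84 − 14 = 70.

70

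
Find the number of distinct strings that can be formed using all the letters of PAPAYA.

PAPAYA has 6 letters with A appearing 3 times and P appearing twice.
So there are 6! / (3!·2!) = 60 distinguishable arrangements.

60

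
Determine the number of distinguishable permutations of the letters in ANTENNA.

420

Letter multiplicities in ANTENNA: A×2, E×1, N×3, T×1.
Dividing 7! = 5040 by 3!·2! = 12 for the repeated letters gives 420.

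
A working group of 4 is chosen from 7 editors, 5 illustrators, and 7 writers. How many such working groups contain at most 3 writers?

3841

Split by how many writers are chosen (0 through 3).
Sum: C(7,0)·C(12,4) + C(7,1)·C(12,3) + C(7,2)·C(12,2) + C(7,3)·C(12,1) = 495 + 1540 + 1386 + 420 = 3841.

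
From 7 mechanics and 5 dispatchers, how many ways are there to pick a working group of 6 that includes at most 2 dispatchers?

Split by how many dispatchers are chosen (0 through 2).
Sum: C(5,0)·C(7,6) + C(5,1)·C(7,5) + C(5,2)·C(7,4) = 7 + 105 + 350 = 462.

462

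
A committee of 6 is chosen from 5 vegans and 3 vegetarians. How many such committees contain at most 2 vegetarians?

Split by how many vegetarians are chosen (0 through 2).
Sum: C(3,0)·C(5,6) + C(3,1)·C(5,5) + C(3,2)·C(5,4) = 0 + 3 + 15 = 18.

18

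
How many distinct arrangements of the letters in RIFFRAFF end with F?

With the last slot taken by F, it remains to arrange the other 7 letters (RIFRAFF).
Those 7 letters have F appearing 3 times and R appearing twice, giving (7)!/(3!·2!) = 420.

420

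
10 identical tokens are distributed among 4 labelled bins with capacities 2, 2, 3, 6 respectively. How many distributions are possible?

18

Ignoring the caps, the number of non-negative solutions to x_1+…+x_4 = 10 is C(13,3) = 286.
Subtract solutions that violate a single cap (substitute x_i' = x_i − (cap_i+1)): x_1 ≥ 3 gives C(10,3) = 120; x_2 ≥ 3 gives C(10,3) = 120; x_3 ≥ 4 gives C(9,3) = 84; x_4 ≥ 7 gives C(6,3) = 20. Together 344.
Add back pairs where two caps are both exceeded: 35 + 20 + 1 + 20 + 1 + 0 = 77.
Subtract triples: 1 + 0 + 0 + 0 = 1.
By inclusion–exclusion the count is 286 − 344 + 77 − 1 = 18.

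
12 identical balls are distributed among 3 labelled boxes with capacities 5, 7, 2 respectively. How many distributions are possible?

Ignoring the caps, the number of non-negative solutions to x_1+…+x_3 = 12 is C(14,2) = 91.
Subtract solutions that violate a single cap (substitute x_i' = x_i − (cap_i+1)): x_1 ≥ 6 gives C(8,2) = 28; x_2 ≥ 8 gives C(6,2) = 15; x_3 ≥ 3 gives C(11,2) = 55. Together 98.
Add back pairs where two caps are both exceeded: 0 + 10 + 3 = 13.
By inclusion–exclusion the count is 91 − 98 + 13 = 6.

6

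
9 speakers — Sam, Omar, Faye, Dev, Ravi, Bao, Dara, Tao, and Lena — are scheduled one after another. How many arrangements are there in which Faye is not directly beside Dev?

282240

Of the 9! = 362880 arrangements, those with Faye and Dev adjacent number 2 × 8! = 80640 (treat the pair as a block with 2 internal orders).
So 362880 − 80640 = 282240 arrangements keep them apart.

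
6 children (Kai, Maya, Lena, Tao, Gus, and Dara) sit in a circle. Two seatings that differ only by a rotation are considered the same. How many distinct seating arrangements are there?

Around a circle, 6 distinct people have 6!/6 = (5)! = 120 rotationally distinct seatings.

120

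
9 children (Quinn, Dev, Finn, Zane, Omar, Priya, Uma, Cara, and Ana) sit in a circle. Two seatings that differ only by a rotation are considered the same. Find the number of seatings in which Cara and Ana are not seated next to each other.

30240

All circular seatings of 9 people number (8)! = 40320.
Those with Cara next to Ana: fuse the pair into one unit and seat 8 units around a circle — 2·(7)! = 10080.
Subtracting, 40320 − 10080 = 30240.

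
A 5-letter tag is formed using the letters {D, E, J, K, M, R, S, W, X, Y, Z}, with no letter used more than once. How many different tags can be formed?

With no repetition, fill the 5 letters in order: 11 choices, then 10, down to 7.
11 × 10 × 9 × 8 × 7 = 55440.

55440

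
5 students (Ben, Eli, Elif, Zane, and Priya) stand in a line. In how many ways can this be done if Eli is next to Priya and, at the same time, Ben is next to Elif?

24

Treat {Eli,Priya} as one block (2 orders) and {Ben,Elif} as another (2 orders).
That leaves 3 units to arrange: 2 × 2 × 3! = 4 × 6 = 24.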